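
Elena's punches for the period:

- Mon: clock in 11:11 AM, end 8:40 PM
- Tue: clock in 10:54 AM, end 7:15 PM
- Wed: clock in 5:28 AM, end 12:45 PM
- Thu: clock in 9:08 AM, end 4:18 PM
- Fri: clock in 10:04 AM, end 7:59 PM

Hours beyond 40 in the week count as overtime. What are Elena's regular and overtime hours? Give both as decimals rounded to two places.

Mon: 11:11 AM–8:40 PM = 9 h 29 min
Tue: 10:54 AM–7:15 PM = 8 h 21 min
Wed: 5:28 AM–12:45 PM = 7 h 17 min
Thu: 9:08 AM–4:18 PM = 7 h 10 min
Fri: 10:04 AM–7:59 PM = 9 h 55 min
Total worked: 42 h 12 min = 42.20 h.
Threshold 40 h → overtime 2 h 12 min, regular 40 h 0 min.

Regular 40.00 hours, overtime 2.20 hours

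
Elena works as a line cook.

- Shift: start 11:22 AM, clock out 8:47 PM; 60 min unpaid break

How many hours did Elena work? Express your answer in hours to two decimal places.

Shift: 11:22 AM–8:47 PM = 9 h 25 min; less 60 min break → 8 h 25 min

8.42 hours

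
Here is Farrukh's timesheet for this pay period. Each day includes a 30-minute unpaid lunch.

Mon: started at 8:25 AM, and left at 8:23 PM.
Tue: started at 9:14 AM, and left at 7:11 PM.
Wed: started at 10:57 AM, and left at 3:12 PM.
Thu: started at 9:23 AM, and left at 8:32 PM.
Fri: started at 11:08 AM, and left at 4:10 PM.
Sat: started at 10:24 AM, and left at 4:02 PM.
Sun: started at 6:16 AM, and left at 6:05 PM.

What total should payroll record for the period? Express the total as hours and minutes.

56 h 18 min

Mon: 8:25 AM–8:23 PM = 11 h 58 min; less 30 min break → 11 h 28 min
Tue: 9:14 AM–7:11 PM = 9 h 57 min; less 30 min break → 9 h 27 min
Wed: 10:57 AM–3:12 PM = 4 h 15 min; less 30 min break → 3 h 45 min
Thu: 9:23 AM–8:32 PM = 11 h 9 min; less 30 min break → 10 h 39 min
Fri: 11:08 AM–4:10 PM = 5 h 2 min; less 30 min break → 4 h 32 min
Sat: 10:24 AM–4:02 PM = 5 h 38 min; less 30 min break → 5 h 8 min
Sun: 6:16 AM–6:05 PM = 11 h 49 min; less 30 min break → 11 h 19 min
Total: 11 h 28 min + 9 h 27 min + 3 h 45 min + 10 h 39 min + 4 h 32 min + 5 h 8 min + 11 h 19 min = 56 h 18 min.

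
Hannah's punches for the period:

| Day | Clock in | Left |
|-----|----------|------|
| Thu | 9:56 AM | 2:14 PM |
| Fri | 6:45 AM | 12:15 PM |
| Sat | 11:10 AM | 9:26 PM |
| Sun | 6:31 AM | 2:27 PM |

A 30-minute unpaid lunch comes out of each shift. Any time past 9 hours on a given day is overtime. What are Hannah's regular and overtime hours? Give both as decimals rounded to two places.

Thu: 9:56 AM–2:14 PM = 4 h 18 min; less 30 min break → 3 h 48 min
Fri: 6:45 AM–12:15 PM = 5 h 30 min; less 30 min break → 5 h 0 min
Sat: 11:10 AM–9:26 PM = 10 h 16 min; less 30 min break → 9 h 46 min
Sun: 6:31 AM–2:27 PM = 7 h 56 min; less 30 min break → 7 h 26 min
Thu reg 3 h 48 min / OT 0 h 0 min; Fri reg 5 h 0 min / OT 0 h 0 min; Sat reg 9 h 0 min / OT 0 h 46 min; Sun reg 7 h 26 min / OT 0 h 0 min.
Totals: regular 25 h 14 min, overtime 0 h 46 min.

Regular 25.23 hours, overtime 0.77 hours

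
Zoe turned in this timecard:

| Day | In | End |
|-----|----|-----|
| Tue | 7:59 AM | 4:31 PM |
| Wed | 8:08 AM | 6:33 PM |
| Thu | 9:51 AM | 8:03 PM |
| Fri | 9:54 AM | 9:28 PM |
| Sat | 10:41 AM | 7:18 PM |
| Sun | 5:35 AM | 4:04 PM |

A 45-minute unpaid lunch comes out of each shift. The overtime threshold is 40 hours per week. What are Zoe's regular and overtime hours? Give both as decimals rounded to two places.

Tue: 7:59 AM–4:31 PM = 8 h 32 min; less 45 min break → 7 h 47 min
Wed: 8:08 AM–6:33 PM = 10 h 25 min; less 45 min break → 9 h 40 min
Thu: 9:51 AM–8:03 PM = 10 h 12 min; less 45 min break → 9 h 27 min
Fri: 9:54 AM–9:28 PM = 11 h 34 min; less 45 min break → 10 h 49 min
Sat: 10:41 AM–7:18 PM = 8 h 37 min; less 45 min break → 7 h 52 min
Sun: 5:35 AM–4:04 PM = 10 h 29 min; less 45 min break → 9 h 44 min
Total worked: 55 h 19 min = 55.32 h.
Threshold 40 h → overtime 15 h 19 min, regular 40 h 0 min.

Regular 40.00 hours, overtime 15.32 hours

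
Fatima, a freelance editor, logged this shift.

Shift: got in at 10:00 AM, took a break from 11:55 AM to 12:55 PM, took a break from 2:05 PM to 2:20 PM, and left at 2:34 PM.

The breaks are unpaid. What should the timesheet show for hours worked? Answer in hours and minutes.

Shift: 10:00 AM–2:34 PM = 4 h 34 min; less 75 min break → 3 h 19 min

3 h 19 min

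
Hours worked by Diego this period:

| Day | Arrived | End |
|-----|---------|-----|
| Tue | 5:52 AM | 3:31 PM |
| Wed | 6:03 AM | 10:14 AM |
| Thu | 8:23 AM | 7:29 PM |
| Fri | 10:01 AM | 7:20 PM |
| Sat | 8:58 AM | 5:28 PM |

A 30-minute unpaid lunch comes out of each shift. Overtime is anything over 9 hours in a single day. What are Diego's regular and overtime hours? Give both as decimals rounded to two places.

Regular 38.50 hours, overtime 1.75 hours

Tue: 5:52 AM–3:31 PM = 9 h 39 min; less 30 min break → 9 h 9 min
Wed: 6:03 AM–10:14 AM = 4 h 11 min; less 30 min break → 3 h 41 min
Thu: 8:23 AM–7:29 PM = 11 h 6 min; less 30 min break → 10 h 36 min
Fri: 10:01 AM–7:20 PM = 9 h 19 min; less 30 min break → 8 h 49 min
Sat: 8:58 AM–5:28 PM = 8 h 30 min; less 30 min break → 8 h 0 min
Tue reg 9 h 0 min / OT 0 h 9 min; Wed reg 3 h 41 min / OT 0 h 0 min; Thu reg 9 h 0 min / OT 1 h 36 min; Fri reg 8 h 49 min / OT 0 h 0 min; Sat reg 8 h 0 min / OT 0 h 0 min.
Totals: regular 38 h 30 min, overtime 1 h 45 min.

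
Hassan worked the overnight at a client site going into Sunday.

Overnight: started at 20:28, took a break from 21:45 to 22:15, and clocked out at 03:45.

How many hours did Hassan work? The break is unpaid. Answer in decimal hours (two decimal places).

Overnight: 20:28 → midnight = 3 h 32 min; midnight → 03:45 = 3 h 45 min; span 7 h 17 min; less 30 min break → 6 h 47 min

6.78 hours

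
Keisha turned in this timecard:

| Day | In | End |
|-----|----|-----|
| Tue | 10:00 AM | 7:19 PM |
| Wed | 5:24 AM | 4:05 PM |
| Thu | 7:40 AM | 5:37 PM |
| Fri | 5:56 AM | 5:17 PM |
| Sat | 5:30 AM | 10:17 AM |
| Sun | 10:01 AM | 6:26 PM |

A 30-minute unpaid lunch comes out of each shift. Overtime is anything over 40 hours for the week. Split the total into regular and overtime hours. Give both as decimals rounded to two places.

Tue: 10:00 AM–7:19 PM = 9 h 19 min; less 30 min break → 8 h 49 min
Wed: 5:24 AM–4:05 PM = 10 h 41 min; less 30 min break → 10 h 11 min
Thu: 7:40 AM–5:37 PM = 9 h 57 min; less 30 min break → 9 h 27 min
Fri: 5:56 AM–5:17 PM = 11 h 21 min; less 30 min break → 10 h 51 min
Sat: 5:30 AM–10:17 AM = 4 h 47 min; less 30 min break → 4 h 17 min
Sun: 10:01 AM–6:26 PM = 8 h 25 min; less 30 min break → 7 h 55 min
Total worked: 51 h 30 min = 51.50 h.
Threshold 40 h → overtime 11 h 30 min, regular 40 h 0 min.

Regular 40.00 hours, overtime 11.50 hours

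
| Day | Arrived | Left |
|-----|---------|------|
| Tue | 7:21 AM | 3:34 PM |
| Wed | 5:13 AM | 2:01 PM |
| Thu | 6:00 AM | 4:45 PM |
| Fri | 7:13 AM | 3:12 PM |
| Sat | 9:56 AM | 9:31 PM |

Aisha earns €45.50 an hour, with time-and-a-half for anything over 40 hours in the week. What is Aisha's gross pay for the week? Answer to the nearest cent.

€2320.50

Tue: 7:21 AM–3:34 PM = 8 h 13 min
Wed: 5:13 AM–2:01 PM = 8 h 48 min
Thu: 6:00 AM–4:45 PM = 10 h 45 min
Fri: 7:13 AM–3:12 PM = 7 h 59 min
Sat: 9:56 AM–9:31 PM = 11 h 35 min
Total worked: 47 h 20 min = 2840 min.
Regular 40 h 0 min = 2400 min at €45.50/h; overtime 7 h 20 min = 440 min at €68.25/h.
Pay = (2400 × €45.50 + 440 × €68.25) ÷ 60 = €2320.50.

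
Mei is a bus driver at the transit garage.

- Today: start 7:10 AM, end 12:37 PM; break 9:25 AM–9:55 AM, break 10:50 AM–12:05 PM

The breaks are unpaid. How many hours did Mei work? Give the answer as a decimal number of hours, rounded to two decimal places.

3.70 hours

Today: 7:10 AM–12:37 PM = 5 h 27 min; less 105 min break → 3 h 42 min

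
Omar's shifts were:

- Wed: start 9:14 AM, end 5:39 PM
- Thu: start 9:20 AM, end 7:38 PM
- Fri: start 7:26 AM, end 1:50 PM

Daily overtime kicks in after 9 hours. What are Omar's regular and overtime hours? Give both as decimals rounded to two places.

Regular 23.82 hours, overtime 1.30 hours

Wed: 9:14 AM–5:39 PM = 8 h 25 min
Thu: 9:20 AM–7:38 PM = 10 h 18 min
Fri: 7:26 AM–1:50 PM = 6 h 24 min
Wed reg 8 h 25 min / OT 0 h 0 min; Thu reg 9 h 0 min / OT 1 h 18 min; Fri reg 6 h 24 min / OT 0 h 0 min.
Totals: regular 23 h 49 min, overtime 1 h 18 min.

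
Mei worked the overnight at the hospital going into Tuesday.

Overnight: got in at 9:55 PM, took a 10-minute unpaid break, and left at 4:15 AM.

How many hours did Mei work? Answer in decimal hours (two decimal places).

Overnight: 9:55 PM → midnight = 2 h 5 min; midnight → 4:15 AM = 4 h 15 min; span 6 h 20 min; less 10 min break → 6 h 10 min

6.17 hours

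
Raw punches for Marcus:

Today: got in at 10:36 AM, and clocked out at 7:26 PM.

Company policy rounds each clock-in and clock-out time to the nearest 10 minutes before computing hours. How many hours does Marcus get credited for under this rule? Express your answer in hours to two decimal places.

8.83 hours

Today: in 10:36 AM→10:40 AM, out 7:26 PM→7:30 PM; 8 h 50 min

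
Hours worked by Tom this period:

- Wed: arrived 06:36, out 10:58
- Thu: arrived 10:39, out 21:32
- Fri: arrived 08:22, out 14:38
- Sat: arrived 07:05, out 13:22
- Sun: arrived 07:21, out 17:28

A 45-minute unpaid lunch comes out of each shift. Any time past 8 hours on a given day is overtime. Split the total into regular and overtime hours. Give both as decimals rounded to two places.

Wed: 06:36–10:58 = 4 h 22 min; less 45 min break → 3 h 37 min
Thu: 10:39–21:32 = 10 h 53 min; less 45 min break → 10 h 8 min
Fri: 08:22–14:38 = 6 h 16 min; less 45 min break → 5 h 31 min
Sat: 07:05–13:22 = 6 h 17 min; less 45 min break → 5 h 32 min
Sun: 07:21–17:28 = 10 h 7 min; less 45 min break → 9 h 22 min
Wed reg 3 h 37 min / OT 0 h 0 min; Thu reg 8 h 0 min / OT 2 h 8 min; Fri reg 5 h 31 min / OT 0 h 0 min; Sat reg 5 h 32 min / OT 0 h 0 min; Sun reg 8 h 0 min / OT 1 h 22 min.
Totals: regular 30 h 40 min, overtime 3 h 30 min.

Regular 30.67 hours, overtime 3.50 hours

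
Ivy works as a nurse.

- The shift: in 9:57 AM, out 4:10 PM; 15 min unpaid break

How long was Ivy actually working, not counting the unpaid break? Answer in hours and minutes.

The shift: 9:57 AM–4:10 PM = 6 h 13 min; less 15 min break → 5 h 58 min

5 h 58 min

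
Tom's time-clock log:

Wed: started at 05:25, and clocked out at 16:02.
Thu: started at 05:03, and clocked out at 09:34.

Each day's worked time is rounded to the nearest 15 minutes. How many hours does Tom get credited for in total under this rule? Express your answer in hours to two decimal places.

Wed: 05:25–16:02 = 10 h 37 min → rounds to 10 h 30 min
Thu: 05:03–09:34 = 4 h 31 min → rounds to 4 h 30 min
Total credited: 15 h 0 min.

15.00 hours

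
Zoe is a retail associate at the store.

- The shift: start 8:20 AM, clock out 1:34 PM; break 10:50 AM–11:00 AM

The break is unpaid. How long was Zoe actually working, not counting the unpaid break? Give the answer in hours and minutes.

The shift: 8:20 AM–1:34 PM = 5 h 14 min; less 10 min break → 5 h 4 min

5 h 4 min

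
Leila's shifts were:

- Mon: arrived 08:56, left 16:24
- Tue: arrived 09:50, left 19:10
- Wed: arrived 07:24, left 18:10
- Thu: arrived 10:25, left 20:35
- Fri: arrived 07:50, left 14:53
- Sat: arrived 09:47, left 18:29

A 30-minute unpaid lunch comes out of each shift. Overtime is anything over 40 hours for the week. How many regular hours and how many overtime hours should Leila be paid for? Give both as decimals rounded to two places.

Regular 40.00 hours, overtime 10.48 hours

Mon: 08:56–16:24 = 7 h 28 min; less 30 min break → 6 h 58 min
Tue: 09:50–19:10 = 9 h 20 min; less 30 min break → 8 h 50 min
Wed: 07:24–18:10 = 10 h 46 min; less 30 min break → 10 h 16 min
Thu: 10:25–20:35 = 10 h 10 min; less 30 min break → 9 h 40 min
Fri: 07:50–14:53 = 7 h 3 min; less 30 min break → 6 h 33 min
Sat: 09:47–18:29 = 8 h 42 min; less 30 min break → 8 h 12 min
Total worked: 50 h 29 min = 50.48 h.
Threshold 40 h → overtime 10 h 29 min, regular 40 h 0 min.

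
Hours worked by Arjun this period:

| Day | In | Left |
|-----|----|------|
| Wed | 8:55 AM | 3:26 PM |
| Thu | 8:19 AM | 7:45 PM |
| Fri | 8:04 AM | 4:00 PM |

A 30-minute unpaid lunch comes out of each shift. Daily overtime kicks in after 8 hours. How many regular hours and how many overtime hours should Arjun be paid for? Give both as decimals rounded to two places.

Regular 21.45 hours, overtime 2.93 hours

Wed: 8:55 AM–3:26 PM = 6 h 31 min; less 30 min break → 6 h 1 min
Thu: 8:19 AM–7:45 PM = 11 h 26 min; less 30 min break → 10 h 56 min
Fri: 8:04 AM–4:00 PM = 7 h 56 min; less 30 min break → 7 h 26 min
Wed reg 6 h 1 min / OT 0 h 0 min; Thu reg 8 h 0 min / OT 2 h 56 min; Fri reg 7 h 26 min / OT 0 h 0 min.
Totals: regular 21 h 27 min, overtime 2 h 56 min.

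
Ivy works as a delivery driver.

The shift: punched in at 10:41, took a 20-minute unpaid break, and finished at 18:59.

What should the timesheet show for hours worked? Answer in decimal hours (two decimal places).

The shift: 10:41–18:59 = 8 h 18 min; less 20 min break → 7 h 58 min

7.97 hours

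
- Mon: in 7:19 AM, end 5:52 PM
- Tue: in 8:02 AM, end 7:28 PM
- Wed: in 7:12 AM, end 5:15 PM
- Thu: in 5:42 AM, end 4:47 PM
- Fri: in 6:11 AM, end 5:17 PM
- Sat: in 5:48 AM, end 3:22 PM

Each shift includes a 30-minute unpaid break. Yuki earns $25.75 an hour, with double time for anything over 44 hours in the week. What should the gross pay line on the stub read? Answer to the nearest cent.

Mon: 7:19 AM–5:52 PM = 10 h 33 min; less 30 min break → 10 h 3 min
Tue: 8:02 AM–7:28 PM = 11 h 26 min; less 30 min break → 10 h 56 min
Wed: 7:12 AM–5:15 PM = 10 h 3 min; less 30 min break → 9 h 33 min
Thu: 5:42 AM–4:47 PM = 11 h 5 min; less 30 min break → 10 h 35 min
Fri: 6:11 AM–5:17 PM = 11 h 6 min; less 30 min break → 10 h 36 min
Sat: 5:48 AM–3:22 PM = 9 h 34 min; less 30 min break → 9 h 4 min
Total worked: 60 h 47 min = 3647 min.
Regular 44 h 0 min = 2640 min at $25.75/h; overtime 16 h 47 min = 1007 min at $51.50/h.
Pay = (2640 × $25.75 + 1007 × $51.50) ÷ 60 = $1997.34.

$1997.34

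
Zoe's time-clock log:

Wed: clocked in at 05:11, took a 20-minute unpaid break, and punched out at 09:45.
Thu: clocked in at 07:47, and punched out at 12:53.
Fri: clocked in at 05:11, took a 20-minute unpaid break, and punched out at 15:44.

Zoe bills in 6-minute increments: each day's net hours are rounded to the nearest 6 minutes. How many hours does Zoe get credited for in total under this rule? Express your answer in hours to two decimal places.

19.50 hours

Wed: 05:11–09:45 = 4 h 34 min − 20 min = 4 h 14 min → rounds to 4 h 12 min
Thu: 07:47–12:53 = 5 h 6 min → rounds to 5 h 6 min
Fri: 05:11–15:44 = 10 h 33 min − 20 min = 10 h 13 min → rounds to 10 h 12 min
Total credited: 19 h 30 min.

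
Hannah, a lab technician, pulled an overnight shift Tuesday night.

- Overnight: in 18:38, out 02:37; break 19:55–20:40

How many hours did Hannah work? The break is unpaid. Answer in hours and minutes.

7 h 14 min

Overnight: 18:38 → midnight = 5 h 22 min; midnight → 02:37 = 2 h 37 min; span 7 h 59 min; less 45 min break → 7 h 14 min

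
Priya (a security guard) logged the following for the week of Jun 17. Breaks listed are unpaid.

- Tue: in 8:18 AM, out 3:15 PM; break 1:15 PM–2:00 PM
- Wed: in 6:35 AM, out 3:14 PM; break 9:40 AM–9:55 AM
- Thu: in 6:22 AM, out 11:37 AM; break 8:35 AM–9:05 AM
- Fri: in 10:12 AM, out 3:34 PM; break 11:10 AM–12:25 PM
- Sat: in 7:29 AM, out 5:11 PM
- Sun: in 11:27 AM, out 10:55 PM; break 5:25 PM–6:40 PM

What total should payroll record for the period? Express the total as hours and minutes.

43 h 23 min

Tue: 8:18 AM–3:15 PM = 6 h 57 min; less 45 min break → 6 h 12 min
Wed: 6:35 AM–3:14 PM = 8 h 39 min; less 15 min break → 8 h 24 min
Thu: 6:22 AM–11:37 AM = 5 h 15 min; less 30 min break → 4 h 45 min
Fri: 10:12 AM–3:34 PM = 5 h 22 min; less 75 min break → 4 h 7 min
Sat: 7:29 AM–5:11 PM = 9 h 42 min
Sun: 11:27 AM–10:55 PM = 11 h 28 min; less 75 min break → 10 h 13 min
Total: 6 h 12 min + 8 h 24 min + 4 h 45 min + 4 h 7 min + 9 h 42 min + 10 h 13 min = 43 h 23 min.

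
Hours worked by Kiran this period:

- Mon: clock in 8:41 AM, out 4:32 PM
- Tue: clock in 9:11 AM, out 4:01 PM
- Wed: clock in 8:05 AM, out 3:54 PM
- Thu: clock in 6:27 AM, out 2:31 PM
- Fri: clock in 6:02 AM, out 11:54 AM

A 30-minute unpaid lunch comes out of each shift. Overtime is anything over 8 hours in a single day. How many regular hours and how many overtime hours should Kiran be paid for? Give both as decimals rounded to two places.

Mon: 8:41 AM–4:32 PM = 7 h 51 min; less 30 min break → 7 h 21 min
Tue: 9:11 AM–4:01 PM = 6 h 50 min; less 30 min break → 6 h 20 min
Wed: 8:05 AM–3:54 PM = 7 h 49 min; less 30 min break → 7 h 19 min
Thu: 6:27 AM–2:31 PM = 8 h 4 min; less 30 min break → 7 h 34 min
Fri: 6:02 AM–11:54 AM = 5 h 52 min; less 30 min break → 5 h 22 min
Mon reg 7 h 21 min / OT 0 h 0 min; Tue reg 6 h 20 min / OT 0 h 0 min; Wed reg 7 h 19 min / OT 0 h 0 min; Thu reg 7 h 34 min / OT 0 h 0 min; Fri reg 5 h 22 min / OT 0 h 0 min.
Totals: regular 33 h 56 min, overtime 0 h 0 min.

Regular 33.93 hours, overtime 0.00 hours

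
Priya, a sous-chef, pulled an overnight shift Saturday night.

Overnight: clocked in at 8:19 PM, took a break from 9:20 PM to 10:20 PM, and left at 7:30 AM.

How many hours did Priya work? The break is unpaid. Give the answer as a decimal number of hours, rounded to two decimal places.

10.18 hours

Overnight: 8:19 PM → midnight = 3 h 41 min; midnight → 7:30 AM = 7 h 30 min; span 11 h 11 min; less 60 min break → 10 h 11 min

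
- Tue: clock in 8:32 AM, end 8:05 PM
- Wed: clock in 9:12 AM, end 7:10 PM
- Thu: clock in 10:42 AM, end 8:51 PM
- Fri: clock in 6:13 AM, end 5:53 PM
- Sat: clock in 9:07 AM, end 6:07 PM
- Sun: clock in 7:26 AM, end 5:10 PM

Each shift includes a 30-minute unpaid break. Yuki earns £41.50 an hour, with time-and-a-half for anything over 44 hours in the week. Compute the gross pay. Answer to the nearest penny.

£2763.90

Tue: 8:32 AM–8:05 PM = 11 h 33 min; less 30 min break → 11 h 3 min
Wed: 9:12 AM–7:10 PM = 9 h 58 min; less 30 min break → 9 h 28 min
Thu: 10:42 AM–8:51 PM = 10 h 9 min; less 30 min break → 9 h 39 min
Fri: 6:13 AM–5:53 PM = 11 h 40 min; less 30 min break → 11 h 10 min
Sat: 9:07 AM–6:07 PM = 9 h 0 min; less 30 min break → 8 h 30 min
Sun: 7:26 AM–5:10 PM = 9 h 44 min; less 30 min break → 9 h 14 min
Total worked: 59 h 4 min = 3544 min.
Regular 44 h 0 min = 2640 min at £41.50/h; overtime 15 h 4 min = 904 min at £62.25/h.
Pay = (2640 × £41.50 + 904 × £62.25) ÷ 60 = £2763.90.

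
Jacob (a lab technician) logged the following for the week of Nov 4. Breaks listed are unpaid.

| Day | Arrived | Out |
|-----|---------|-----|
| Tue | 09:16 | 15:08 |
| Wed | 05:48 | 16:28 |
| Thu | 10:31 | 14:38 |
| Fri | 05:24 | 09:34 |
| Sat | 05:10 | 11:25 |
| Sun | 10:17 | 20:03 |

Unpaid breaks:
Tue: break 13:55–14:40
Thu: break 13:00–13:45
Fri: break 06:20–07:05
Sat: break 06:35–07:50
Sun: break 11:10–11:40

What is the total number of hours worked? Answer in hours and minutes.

36 h 50 min

Tue: 09:16–15:08 = 5 h 52 min; less 45 min break → 5 h 7 min
Wed: 05:48–16:28 = 10 h 40 min
Thu: 10:31–14:38 = 4 h 7 min; less 45 min break → 3 h 22 min
Fri: 05:24–09:34 = 4 h 10 min; less 45 min break → 3 h 25 min
Sat: 05:10–11:25 = 6 h 15 min; less 75 min break → 5 h 0 min
Sun: 10:17–20:03 = 9 h 46 min; less 30 min break → 9 h 16 min
Total: 5 h 7 min + 10 h 40 min + 3 h 22 min + 3 h 25 min + 5 h 0 min + 9 h 16 min = 36 h 50 min.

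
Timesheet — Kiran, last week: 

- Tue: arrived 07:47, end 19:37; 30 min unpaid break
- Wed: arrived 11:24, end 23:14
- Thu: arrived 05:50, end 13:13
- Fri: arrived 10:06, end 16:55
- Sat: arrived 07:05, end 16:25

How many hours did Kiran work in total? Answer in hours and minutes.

Tue: 07:47–19:37 = 11 h 50 min; less 30 min break → 11 h 20 min
Wed: 11:24–23:14 = 11 h 50 min
Thu: 05:50–13:13 = 7 h 23 min
Fri: 10:06–16:55 = 6 h 49 min
Sat: 07:05–16:25 = 9 h 20 min
Total: 11 h 20 min + 11 h 50 min + 7 h 23 min + 6 h 49 min + 9 h 20 min = 46 h 42 min.

46 h 42 min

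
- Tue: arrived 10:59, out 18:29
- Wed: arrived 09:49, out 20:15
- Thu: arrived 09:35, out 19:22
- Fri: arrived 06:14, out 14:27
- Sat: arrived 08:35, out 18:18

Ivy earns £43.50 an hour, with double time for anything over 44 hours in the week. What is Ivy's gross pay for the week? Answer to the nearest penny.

£2057.55

Tue: 10:59–18:29 = 7 h 30 min
Wed: 09:49–20:15 = 10 h 26 min
Thu: 09:35–19:22 = 9 h 47 min
Fri: 06:14–14:27 = 8 h 13 min
Sat: 08:35–18:18 = 9 h 43 min
Total worked: 45 h 39 min = 2739 min.
Regular 44 h 0 min = 2640 min at £43.50/h; overtime 1 h 39 min = 99 min at £87.00/h.
Pay = (2640 × £43.50 + 99 × £87.00) ÷ 60 = £2057.55.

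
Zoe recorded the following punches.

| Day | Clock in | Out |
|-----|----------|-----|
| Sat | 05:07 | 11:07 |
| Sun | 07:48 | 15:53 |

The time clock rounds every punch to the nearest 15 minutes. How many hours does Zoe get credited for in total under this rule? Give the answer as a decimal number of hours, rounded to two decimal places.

14.25 hours

Sat: in 05:07→05:00, out 11:07→11:00; 6 h 0 min
Sun: in 07:48→07:45, out 15:53→16:00; 8 h 15 min
Total credited: 14 h 15 min.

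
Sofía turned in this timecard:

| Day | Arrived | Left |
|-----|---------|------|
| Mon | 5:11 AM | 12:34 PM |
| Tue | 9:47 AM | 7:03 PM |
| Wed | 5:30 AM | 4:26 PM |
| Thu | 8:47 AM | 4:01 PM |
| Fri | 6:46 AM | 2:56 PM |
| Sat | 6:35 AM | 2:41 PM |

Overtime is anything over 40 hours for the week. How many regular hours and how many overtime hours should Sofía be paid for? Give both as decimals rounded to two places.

Mon: 5:11 AM–12:34 PM = 7 h 23 min
Tue: 9:47 AM–7:03 PM = 9 h 16 min
Wed: 5:30 AM–4:26 PM = 10 h 56 min
Thu: 8:47 AM–4:01 PM = 7 h 14 min
Fri: 6:46 AM–2:56 PM = 8 h 10 min
Sat: 6:35 AM–2:41 PM = 8 h 6 min
Total worked: 51 h 5 min = 51.08 h.
Threshold 40 h → overtime 11 h 5 min, regular 40 h 0 min.

Regular 40.00 hours, overtime 11.08 hours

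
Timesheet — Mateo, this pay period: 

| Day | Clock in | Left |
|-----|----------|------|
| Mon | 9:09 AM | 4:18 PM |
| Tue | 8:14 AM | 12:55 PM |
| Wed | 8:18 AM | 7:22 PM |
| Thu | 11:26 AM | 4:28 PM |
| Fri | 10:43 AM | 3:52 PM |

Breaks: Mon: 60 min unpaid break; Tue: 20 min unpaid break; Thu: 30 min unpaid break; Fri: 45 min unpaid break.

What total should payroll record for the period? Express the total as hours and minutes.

Mon: 9:09 AM–4:18 PM = 7 h 9 min; less 60 min break → 6 h 9 min
Tue: 8:14 AM–12:55 PM = 4 h 41 min; less 20 min break → 4 h 21 min
Wed: 8:18 AM–7:22 PM = 11 h 4 min
Thu: 11:26 AM–4:28 PM = 5 h 2 min; less 30 min break → 4 h 32 min
Fri: 10:43 AM–3:52 PM = 5 h 9 min; less 45 min break → 4 h 24 min
Total: 6 h 9 min + 4 h 21 min + 11 h 4 min + 4 h 32 min + 4 h 24 min = 30 h 30 min.

30 h 30 min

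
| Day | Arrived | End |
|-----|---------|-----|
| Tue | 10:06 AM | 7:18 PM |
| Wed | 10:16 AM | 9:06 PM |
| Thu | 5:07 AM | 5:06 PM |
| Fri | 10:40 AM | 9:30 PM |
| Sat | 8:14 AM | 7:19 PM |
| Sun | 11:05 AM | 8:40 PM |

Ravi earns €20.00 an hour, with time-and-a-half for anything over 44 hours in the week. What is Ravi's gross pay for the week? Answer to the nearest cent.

Tue: 10:06 AM–7:18 PM = 9 h 12 min
Wed: 10:16 AM–9:06 PM = 10 h 50 min
Thu: 5:07 AM–5:06 PM = 11 h 59 min
Fri: 10:40 AM–9:30 PM = 10 h 50 min
Sat: 8:14 AM–7:19 PM = 11 h 5 min
Sun: 11:05 AM–8:40 PM = 9 h 35 min
Total worked: 63 h 31 min = 3811 min.
Regular 44 h 0 min = 2640 min at €20.00/h; overtime 19 h 31 min = 1171 min at €30.00/h.
Pay = (2640 × €20.00 + 1171 × €30.00) ÷ 60 = €1465.50.

€1465.50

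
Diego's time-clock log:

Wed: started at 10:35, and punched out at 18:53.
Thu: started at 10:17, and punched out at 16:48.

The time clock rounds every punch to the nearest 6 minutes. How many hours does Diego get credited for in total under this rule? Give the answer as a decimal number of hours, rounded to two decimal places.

14.80 hours

Wed: in 10:35→10:36, out 18:53→18:54; 8 h 18 min
Thu: in 10:17→10:18, out 16:48→16:48; 6 h 30 min
Total credited: 14 h 48 min.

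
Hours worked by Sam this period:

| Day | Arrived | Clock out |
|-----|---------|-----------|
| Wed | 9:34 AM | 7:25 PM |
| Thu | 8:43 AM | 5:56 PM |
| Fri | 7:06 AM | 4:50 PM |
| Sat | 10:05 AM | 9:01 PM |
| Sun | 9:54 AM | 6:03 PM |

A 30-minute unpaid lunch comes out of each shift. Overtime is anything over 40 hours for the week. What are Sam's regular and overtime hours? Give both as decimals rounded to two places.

Regular 40.00 hours, overtime 5.38 hours

Wed: 9:34 AM–7:25 PM = 9 h 51 min; less 30 min break → 9 h 21 min
Thu: 8:43 AM–5:56 PM = 9 h 13 min; less 30 min break → 8 h 43 min
Fri: 7:06 AM–4:50 PM = 9 h 44 min; less 30 min break → 9 h 14 min
Sat: 10:05 AM–9:01 PM = 10 h 56 min; less 30 min break → 10 h 26 min
Sun: 9:54 AM–6:03 PM = 8 h 9 min; less 30 min break → 7 h 39 min
Total worked: 45 h 23 min = 45.38 h.
Threshold 40 h → overtime 5 h 23 min, regular 40 h 0 min.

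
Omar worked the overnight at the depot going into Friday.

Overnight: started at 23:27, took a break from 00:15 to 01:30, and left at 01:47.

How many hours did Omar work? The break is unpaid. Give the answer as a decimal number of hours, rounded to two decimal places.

1.08 hours

Overnight: 23:27 → midnight = 0 h 33 min; midnight → 01:47 = 1 h 47 min; span 2 h 20 min; less 75 min break → 1 h 5 min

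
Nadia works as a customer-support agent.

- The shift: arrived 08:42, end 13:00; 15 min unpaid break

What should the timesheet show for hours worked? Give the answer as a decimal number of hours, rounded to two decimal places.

The shift: 08:42–13:00 = 4 h 18 min; less 15 min break → 4 h 3 min

4.05 hours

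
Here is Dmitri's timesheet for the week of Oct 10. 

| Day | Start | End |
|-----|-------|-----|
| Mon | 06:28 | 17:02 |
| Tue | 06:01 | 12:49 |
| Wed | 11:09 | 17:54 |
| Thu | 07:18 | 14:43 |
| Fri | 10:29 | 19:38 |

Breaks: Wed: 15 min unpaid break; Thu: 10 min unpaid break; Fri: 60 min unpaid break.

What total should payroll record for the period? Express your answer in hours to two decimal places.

39.27 hours

Mon: 06:28–17:02 = 10 h 34 min
Tue: 06:01–12:49 = 6 h 48 min
Wed: 11:09–17:54 = 6 h 45 min; less 15 min break → 6 h 30 min
Thu: 07:18–14:43 = 7 h 25 min; less 10 min break → 7 h 15 min
Fri: 10:29–19:38 = 9 h 9 min; less 60 min break → 8 h 9 min
Total: 10 h 34 min + 6 h 48 min + 6 h 30 min + 7 h 15 min + 8 h 9 min = 39 h 16 min.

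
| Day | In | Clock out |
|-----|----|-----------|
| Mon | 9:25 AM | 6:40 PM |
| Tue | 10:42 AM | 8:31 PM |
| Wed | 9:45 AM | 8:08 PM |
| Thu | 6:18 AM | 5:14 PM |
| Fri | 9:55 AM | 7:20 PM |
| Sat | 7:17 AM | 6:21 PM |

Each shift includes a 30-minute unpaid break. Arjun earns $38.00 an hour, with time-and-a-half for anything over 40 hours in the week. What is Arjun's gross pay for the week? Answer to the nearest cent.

$2538.40

Mon: 9:25 AM–6:40 PM = 9 h 15 min; less 30 min break → 8 h 45 min
Tue: 10:42 AM–8:31 PM = 9 h 49 min; less 30 min break → 9 h 19 min
Wed: 9:45 AM–8:08 PM = 10 h 23 min; less 30 min break → 9 h 53 min
Thu: 6:18 AM–5:14 PM = 10 h 56 min; less 30 min break → 10 h 26 min
Fri: 9:55 AM–7:20 PM = 9 h 25 min; less 30 min break → 8 h 55 min
Sat: 7:17 AM–6:21 PM = 11 h 4 min; less 30 min break → 10 h 34 min
Total worked: 57 h 52 min = 3472 min.
Regular 40 h 0 min = 2400 min at $38.00/h; overtime 17 h 52 min = 1072 min at $57.00/h.
Pay = (2400 × $38.00 + 1072 × $57.00) ÷ 60 = $2538.40.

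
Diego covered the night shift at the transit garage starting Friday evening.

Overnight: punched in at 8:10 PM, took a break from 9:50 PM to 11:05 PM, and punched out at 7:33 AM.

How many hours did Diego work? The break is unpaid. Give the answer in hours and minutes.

Overnight: 8:10 PM → midnight = 3 h 50 min; midnight → 7:33 AM = 7 h 33 min; span 11 h 23 min; less 75 min break → 10 h 8 min

10 h 8 min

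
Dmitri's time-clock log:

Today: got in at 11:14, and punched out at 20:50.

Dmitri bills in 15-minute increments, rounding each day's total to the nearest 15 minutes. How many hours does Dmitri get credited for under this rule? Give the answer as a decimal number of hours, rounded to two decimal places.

Today: 11:14–20:50 = 9 h 36 min → rounds to 9 h 30 min

9.50 hours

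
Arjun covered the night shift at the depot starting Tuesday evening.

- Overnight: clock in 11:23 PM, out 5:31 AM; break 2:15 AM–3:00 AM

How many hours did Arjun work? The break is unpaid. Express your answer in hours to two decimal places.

Overnight: 11:23 PM → midnight = 0 h 37 min; midnight → 5:31 AM = 5 h 31 min; span 6 h 8 min; less 45 min break → 5 h 23 min

5.38 hours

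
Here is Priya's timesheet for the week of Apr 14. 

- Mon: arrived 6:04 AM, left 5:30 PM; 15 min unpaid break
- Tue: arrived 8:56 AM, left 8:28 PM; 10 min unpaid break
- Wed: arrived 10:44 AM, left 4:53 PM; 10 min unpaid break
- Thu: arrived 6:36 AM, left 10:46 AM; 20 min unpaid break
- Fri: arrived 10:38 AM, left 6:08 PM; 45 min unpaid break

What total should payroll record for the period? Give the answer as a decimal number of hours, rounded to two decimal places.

Mon: 6:04 AM–5:30 PM = 11 h 26 min; less 15 min break → 11 h 11 min
Tue: 8:56 AM–8:28 PM = 11 h 32 min; less 10 min break → 11 h 22 min
Wed: 10:44 AM–4:53 PM = 6 h 9 min; less 10 min break → 5 h 59 min
Thu: 6:36 AM–10:46 AM = 4 h 10 min; less 20 min break → 3 h 50 min
Fri: 10:38 AM–6:08 PM = 7 h 30 min; less 45 min break → 6 h 45 min
Total: 11 h 11 min + 11 h 22 min + 5 h 59 min + 3 h 50 min + 6 h 45 min = 39 h 7 min.

39.12 hours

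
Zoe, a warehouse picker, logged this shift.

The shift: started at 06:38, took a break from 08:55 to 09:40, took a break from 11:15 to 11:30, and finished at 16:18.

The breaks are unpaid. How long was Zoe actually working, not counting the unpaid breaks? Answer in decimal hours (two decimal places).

The shift: 06:38–16:18 = 9 h 40 min; less 60 min break → 8 h 40 min

8.67 hours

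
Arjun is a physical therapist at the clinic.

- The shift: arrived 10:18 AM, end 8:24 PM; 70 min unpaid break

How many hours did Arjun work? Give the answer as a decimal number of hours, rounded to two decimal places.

The shift: 10:18 AM–8:24 PM = 10 h 6 min; less 70 min break → 8 h 56 min

8.93 hours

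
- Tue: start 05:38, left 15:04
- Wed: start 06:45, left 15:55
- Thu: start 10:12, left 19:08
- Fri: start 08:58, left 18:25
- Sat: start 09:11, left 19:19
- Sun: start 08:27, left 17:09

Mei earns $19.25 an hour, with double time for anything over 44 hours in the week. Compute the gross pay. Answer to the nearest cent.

Tue: 05:38–15:04 = 9 h 26 min
Wed: 06:45–15:55 = 9 h 10 min
Thu: 10:12–19:08 = 8 h 56 min
Fri: 08:58–18:25 = 9 h 27 min
Sat: 09:11–19:19 = 10 h 8 min
Sun: 08:27–17:09 = 8 h 42 min
Total worked: 55 h 49 min = 3349 min.
Regular 44 h 0 min = 2640 min at $19.25/h; overtime 11 h 49 min = 709 min at $38.50/h.
Pay = (2640 × $19.25 + 709 × $38.50) ÷ 60 = $1301.94.

$1301.94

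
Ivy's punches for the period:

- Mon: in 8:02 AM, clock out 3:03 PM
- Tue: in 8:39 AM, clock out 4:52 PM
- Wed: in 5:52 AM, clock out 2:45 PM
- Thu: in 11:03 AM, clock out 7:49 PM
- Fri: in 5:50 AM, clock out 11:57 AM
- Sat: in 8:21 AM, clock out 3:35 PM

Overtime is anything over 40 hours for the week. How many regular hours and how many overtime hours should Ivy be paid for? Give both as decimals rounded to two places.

Regular 40.00 hours, overtime 6.23 hours

Mon: 8:02 AM–3:03 PM = 7 h 1 min
Tue: 8:39 AM–4:52 PM = 8 h 13 min
Wed: 5:52 AM–2:45 PM = 8 h 53 min
Thu: 11:03 AM–7:49 PM = 8 h 46 min
Fri: 5:50 AM–11:57 AM = 6 h 7 min
Sat: 8:21 AM–3:35 PM = 7 h 14 min
Total worked: 46 h 14 min = 46.23 h.
Threshold 40 h → overtime 6 h 14 min, regular 40 h 0 min.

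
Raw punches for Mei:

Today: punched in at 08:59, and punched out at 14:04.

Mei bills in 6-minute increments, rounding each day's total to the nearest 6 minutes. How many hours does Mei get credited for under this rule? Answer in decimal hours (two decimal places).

Today: 08:59–14:04 = 5 h 5 min → rounds to 5 h 6 min

5.10 hours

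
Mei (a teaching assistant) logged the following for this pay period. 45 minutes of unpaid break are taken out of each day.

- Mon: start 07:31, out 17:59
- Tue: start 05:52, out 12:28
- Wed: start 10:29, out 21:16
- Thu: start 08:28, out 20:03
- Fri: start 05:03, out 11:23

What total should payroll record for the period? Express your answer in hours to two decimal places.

42.02 hours

Mon: 07:31–17:59 = 10 h 28 min; less 45 min break → 9 h 43 min
Tue: 05:52–12:28 = 6 h 36 min; less 45 min break → 5 h 51 min
Wed: 10:29–21:16 = 10 h 47 min; less 45 min break → 10 h 2 min
Thu: 08:28–20:03 = 11 h 35 min; less 45 min break → 10 h 50 min
Fri: 05:03–11:23 = 6 h 20 min; less 45 min break → 5 h 35 min
Total: 9 h 43 min + 5 h 51 min + 10 h 2 min + 10 h 50 min + 5 h 35 min = 42 h 1 min.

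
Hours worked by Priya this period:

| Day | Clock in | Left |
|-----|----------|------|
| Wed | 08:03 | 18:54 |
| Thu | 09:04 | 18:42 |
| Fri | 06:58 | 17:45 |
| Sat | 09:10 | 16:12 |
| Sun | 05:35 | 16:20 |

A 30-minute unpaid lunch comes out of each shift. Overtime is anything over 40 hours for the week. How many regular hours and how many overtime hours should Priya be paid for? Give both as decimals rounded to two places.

Wed: 08:03–18:54 = 10 h 51 min; less 30 min break → 10 h 21 min
Thu: 09:04–18:42 = 9 h 38 min; less 30 min break → 9 h 8 min
Fri: 06:58–17:45 = 10 h 47 min; less 30 min break → 10 h 17 min
Sat: 09:10–16:12 = 7 h 2 min; less 30 min break → 6 h 32 min
Sun: 05:35–16:20 = 10 h 45 min; less 30 min break → 10 h 15 min
Total worked: 46 h 33 min = 46.55 h.
Threshold 40 h → overtime 6 h 33 min, regular 40 h 0 min.

Regular 40.00 hours, overtime 6.55 hours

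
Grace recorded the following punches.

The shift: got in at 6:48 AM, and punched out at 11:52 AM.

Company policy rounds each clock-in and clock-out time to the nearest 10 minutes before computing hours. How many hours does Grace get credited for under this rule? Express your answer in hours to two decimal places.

The shift: in 6:48 AM→6:50 AM, out 11:52 AM→11:50 AM; 5 h 0 min

5.00 hours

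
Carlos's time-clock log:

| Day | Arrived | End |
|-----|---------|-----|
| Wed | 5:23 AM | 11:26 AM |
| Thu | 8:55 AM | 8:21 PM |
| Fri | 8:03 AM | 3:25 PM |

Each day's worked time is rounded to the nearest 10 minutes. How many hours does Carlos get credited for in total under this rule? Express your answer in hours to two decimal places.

Wed: 5:23 AM–11:26 AM = 6 h 3 min → rounds to 6 h 0 min
Thu: 8:55 AM–8:21 PM = 11 h 26 min → rounds to 11 h 30 min
Fri: 8:03 AM–3:25 PM = 7 h 22 min → rounds to 7 h 20 min
Total credited: 24 h 50 min.

24.83 hours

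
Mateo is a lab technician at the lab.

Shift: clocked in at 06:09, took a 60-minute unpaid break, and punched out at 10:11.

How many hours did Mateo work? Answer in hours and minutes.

3 h 2 min

Shift: 06:09–10:11 = 4 h 2 min; less 60 min break → 3 h 2 min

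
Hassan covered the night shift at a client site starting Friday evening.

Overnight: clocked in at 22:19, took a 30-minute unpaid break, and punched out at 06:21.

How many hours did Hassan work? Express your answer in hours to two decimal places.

Overnight: 22:19 → midnight = 1 h 41 min; midnight → 06:21 = 6 h 21 min; span 8 h 2 min; less 30 min break → 7 h 32 min

7.53 hours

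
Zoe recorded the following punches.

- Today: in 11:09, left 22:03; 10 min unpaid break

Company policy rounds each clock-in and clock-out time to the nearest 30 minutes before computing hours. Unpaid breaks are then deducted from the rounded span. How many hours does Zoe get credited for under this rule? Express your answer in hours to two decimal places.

Today: in 11:09→11:00, out 22:03→22:00; 11 h 0 min − 10 min = 10 h 50 min

10.83 hours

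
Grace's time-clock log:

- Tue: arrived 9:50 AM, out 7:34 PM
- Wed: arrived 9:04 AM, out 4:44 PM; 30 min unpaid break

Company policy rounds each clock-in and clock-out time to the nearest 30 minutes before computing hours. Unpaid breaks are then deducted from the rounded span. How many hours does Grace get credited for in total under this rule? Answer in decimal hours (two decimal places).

16.50 hours

Tue: in 9:50 AM→10:00 AM, out 7:34 PM→7:30 PM; 9 h 30 min
Wed: in 9:04 AM→9:00 AM, out 4:44 PM→4:30 PM; 7 h 30 min − 30 min = 7 h 0 min
Total credited: 16 h 30 min.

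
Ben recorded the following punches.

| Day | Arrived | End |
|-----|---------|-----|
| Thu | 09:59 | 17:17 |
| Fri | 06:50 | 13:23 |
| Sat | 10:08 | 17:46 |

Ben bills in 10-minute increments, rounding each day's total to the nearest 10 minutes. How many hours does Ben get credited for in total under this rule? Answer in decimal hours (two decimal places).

21.50 hours

Thu: 09:59–17:17 = 7 h 18 min → rounds to 7 h 20 min
Fri: 06:50–13:23 = 6 h 33 min → rounds to 6 h 30 min
Sat: 10:08–17:46 = 7 h 38 min → rounds to 7 h 40 min
Total credited: 21 h 30 min.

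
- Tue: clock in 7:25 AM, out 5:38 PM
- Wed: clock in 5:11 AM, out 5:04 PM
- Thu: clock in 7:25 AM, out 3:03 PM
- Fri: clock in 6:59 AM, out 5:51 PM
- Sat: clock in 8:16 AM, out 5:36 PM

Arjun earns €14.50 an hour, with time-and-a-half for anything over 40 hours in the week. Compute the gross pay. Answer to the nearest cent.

Tue: 7:25 AM–5:38 PM = 10 h 13 min
Wed: 5:11 AM–5:04 PM = 11 h 53 min
Thu: 7:25 AM–3:03 PM = 7 h 38 min
Fri: 6:59 AM–5:51 PM = 10 h 52 min
Sat: 8:16 AM–5:36 PM = 9 h 20 min
Total worked: 49 h 56 min = 2996 min.
Regular 40 h 0 min = 2400 min at €14.50/h; overtime 9 h 56 min = 596 min at €21.75/h.
Pay = (2400 × €14.50 + 596 × €21.75) ÷ 60 = €796.05.

€796.05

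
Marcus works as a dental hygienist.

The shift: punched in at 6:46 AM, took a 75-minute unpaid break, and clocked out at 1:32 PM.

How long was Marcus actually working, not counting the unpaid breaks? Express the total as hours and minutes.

The shift: 6:46 AM–1:32 PM = 6 h 46 min; less 75 min break → 5 h 31 min

5 h 31 min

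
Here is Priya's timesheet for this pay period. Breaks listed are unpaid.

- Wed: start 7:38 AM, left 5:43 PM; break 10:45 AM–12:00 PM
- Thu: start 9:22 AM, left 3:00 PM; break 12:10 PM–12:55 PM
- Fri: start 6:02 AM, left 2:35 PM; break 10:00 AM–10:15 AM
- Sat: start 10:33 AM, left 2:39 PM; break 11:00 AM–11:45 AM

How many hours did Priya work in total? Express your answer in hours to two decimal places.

25.37 hours

Wed: 7:38 AM–5:43 PM = 10 h 5 min; less 75 min break → 8 h 50 min
Thu: 9:22 AM–3:00 PM = 5 h 38 min; less 45 min break → 4 h 53 min
Fri: 6:02 AM–2:35 PM = 8 h 33 min; less 15 min break → 8 h 18 min
Sat: 10:33 AM–2:39 PM = 4 h 6 min; less 45 min break → 3 h 21 min
Total: 8 h 50 min + 4 h 53 min + 8 h 18 min + 3 h 21 min = 25 h 22 min.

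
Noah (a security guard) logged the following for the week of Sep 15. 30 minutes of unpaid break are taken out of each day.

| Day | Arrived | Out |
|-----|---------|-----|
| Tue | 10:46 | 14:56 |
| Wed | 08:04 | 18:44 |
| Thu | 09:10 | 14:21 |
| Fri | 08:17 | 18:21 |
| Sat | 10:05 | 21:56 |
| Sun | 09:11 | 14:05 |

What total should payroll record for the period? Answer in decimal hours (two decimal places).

Tue: 10:46–14:56 = 4 h 10 min; less 30 min break → 3 h 40 min
Wed: 08:04–18:44 = 10 h 40 min; less 30 min break → 10 h 10 min
Thu: 09:10–14:21 = 5 h 11 min; less 30 min break → 4 h 41 min
Fri: 08:17–18:21 = 10 h 4 min; less 30 min break → 9 h 34 min
Sat: 10:05–21:56 = 11 h 51 min; less 30 min break → 11 h 21 min
Sun: 09:11–14:05 = 4 h 54 min; less 30 min break → 4 h 24 min
Total: 3 h 40 min + 10 h 10 min + 4 h 41 min + 9 h 34 min + 11 h 21 min + 4 h 24 min = 43 h 50 min.

43.83 hours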